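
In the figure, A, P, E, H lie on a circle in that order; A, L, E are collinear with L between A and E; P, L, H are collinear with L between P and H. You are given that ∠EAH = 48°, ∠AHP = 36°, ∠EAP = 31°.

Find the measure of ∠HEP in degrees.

∠HEP = 101°

1. ∠EPH = 48°  [same arc EH]
2. ∠EHP = 31°  [same arc PE]
3. ∠HEP = 101°  [△PEH]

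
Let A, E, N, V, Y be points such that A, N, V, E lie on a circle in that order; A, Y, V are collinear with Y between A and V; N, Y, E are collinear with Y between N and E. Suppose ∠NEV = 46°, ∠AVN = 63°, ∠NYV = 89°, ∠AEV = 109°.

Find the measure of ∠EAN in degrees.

∠EAN = 74°

1. ∠NAV = 46°  [same arc NV]
2. ∠AEN = 63°  [same arc AN]
3. ∠AYN = 91°  [linear pair at Y on AV]
4. ∠ANE = 43°  [△AYN]
5. ∠EAN = 74°  [△ANE]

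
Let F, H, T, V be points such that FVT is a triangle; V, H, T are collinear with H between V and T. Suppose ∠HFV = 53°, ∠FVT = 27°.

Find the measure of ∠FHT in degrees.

∠FHT = 80°

1. ∠FVH = 27°  [H on ray VT]
2. ∠FHV = 100°  [△FVH]
3. ∠FHT = 80°  [linear pair at H on VT]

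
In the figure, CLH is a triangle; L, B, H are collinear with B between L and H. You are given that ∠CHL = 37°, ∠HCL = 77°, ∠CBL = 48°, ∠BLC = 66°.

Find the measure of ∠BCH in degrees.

∠BCH = 11°

1. ∠BHC = 37°  [B on ray HL]
2. ∠CBH = 132°  [linear pair at B on LH]
3. ∠BCH = 11°  [△CBH]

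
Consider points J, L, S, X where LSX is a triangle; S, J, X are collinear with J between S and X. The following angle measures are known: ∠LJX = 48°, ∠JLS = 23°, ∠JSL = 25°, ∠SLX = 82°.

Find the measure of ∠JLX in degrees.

1. ∠LSX = 25°  [J on ray SX]
2. ∠LXS = 73°  [△LSX]
3. ∠JXL = 73°  [J on ray XS]
4. ∠JLX = 59°  [△LJX]

∠JLX = 59°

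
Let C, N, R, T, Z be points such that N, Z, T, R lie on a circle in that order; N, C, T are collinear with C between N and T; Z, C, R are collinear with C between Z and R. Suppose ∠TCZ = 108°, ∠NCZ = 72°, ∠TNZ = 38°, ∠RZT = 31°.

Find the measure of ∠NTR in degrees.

1. ∠RCT = 72°  [vertical angles at C]
2. ∠TRZ = 38°  [same arc ZT]
3. ∠NTR = 70°  [△TCR]

∠NTR = 70°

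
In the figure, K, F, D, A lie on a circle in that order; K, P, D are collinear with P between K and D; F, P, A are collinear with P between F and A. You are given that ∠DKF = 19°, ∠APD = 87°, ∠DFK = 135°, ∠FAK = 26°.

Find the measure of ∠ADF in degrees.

1. ∠DAF = 19°  [same arc FD]
2. ∠APK = 93°  [linear pair at P on KD]
3. ∠AKD = 61°  [△KPA]
4. ∠AFD = 61°  [same arc DA]
5. ∠ADF = 100°  [△FDA]

∠ADF = 100°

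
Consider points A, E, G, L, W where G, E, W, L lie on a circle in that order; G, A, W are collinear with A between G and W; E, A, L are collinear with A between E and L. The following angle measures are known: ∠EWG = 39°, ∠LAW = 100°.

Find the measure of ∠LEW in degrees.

∠LEW = 61°

1. ∠ELG = 39°  [same arc GE]
2. ∠GAL = 80°  [linear pair at A on GW]
3. ∠LGW = 61°  [△GAL]
4. ∠LEW = 61°  [same arc WL]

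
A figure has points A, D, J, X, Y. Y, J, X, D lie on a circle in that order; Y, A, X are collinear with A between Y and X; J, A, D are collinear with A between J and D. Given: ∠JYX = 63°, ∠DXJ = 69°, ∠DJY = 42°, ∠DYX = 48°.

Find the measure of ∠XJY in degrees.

1. ∠DXY = 42°  [same arc YD]
2. ∠XDY = 90°  [△YXD]
3. ∠XJY = 90°  [cyclic YJXD, opposite ∠J+∠D]

∠XJY = 90°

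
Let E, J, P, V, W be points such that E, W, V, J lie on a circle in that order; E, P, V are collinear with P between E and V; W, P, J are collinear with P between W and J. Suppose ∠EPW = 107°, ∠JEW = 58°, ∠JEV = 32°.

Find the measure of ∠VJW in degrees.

1. ∠JVW = 122°  [cyclic EWVJ, opposite ∠E+∠V]
2. ∠JWV = 32°  [same arc VJ]
3. ∠VJW = 26°  [△WVJ]

∠VJW = 26°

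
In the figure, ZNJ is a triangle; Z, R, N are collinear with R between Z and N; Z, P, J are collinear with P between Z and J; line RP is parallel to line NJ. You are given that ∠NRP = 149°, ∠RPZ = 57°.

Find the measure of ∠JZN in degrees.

∠JZN = 92°

1. ∠PRZ = 31°  [linear pair at R on ZN]
2. ∠PZR = 92°  [△ZRP]
3. ∠JZN = 92°  [R on ZN, P on ZJ]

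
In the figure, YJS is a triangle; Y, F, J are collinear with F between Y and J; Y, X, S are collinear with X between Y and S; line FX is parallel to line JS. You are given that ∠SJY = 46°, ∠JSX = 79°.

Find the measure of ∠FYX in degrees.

1. ∠JSY = 79°  [X on ray SY]
2. ∠JYS = 55°  [△YJS]
3. ∠FYX = 55°  [F on YJ, X on YS]

∠FYX = 55°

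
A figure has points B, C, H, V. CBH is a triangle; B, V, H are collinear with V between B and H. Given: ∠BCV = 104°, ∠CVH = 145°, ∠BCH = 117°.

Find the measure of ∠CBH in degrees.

1. ∠BVC = 35°  [linear pair at V on BH]
2. ∠CBV = 41°  [△CBV]
3. ∠CBH = 41°  [V on ray BH]

∠CBH = 41°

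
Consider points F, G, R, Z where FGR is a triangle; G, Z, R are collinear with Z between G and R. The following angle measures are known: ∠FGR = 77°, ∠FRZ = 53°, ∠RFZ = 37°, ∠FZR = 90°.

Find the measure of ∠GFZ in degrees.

∠GFZ = 13°

1. ∠FGZ = 77°  [Z on ray GR]
2. ∠FZG = 90°  [linear pair at Z on GR]
3. ∠GFZ = 13°  [△FGZ]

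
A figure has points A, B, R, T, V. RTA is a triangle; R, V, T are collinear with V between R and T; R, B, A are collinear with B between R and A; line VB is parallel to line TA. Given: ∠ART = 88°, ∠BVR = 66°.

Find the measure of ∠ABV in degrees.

1. ∠BRV = 88°  [V on RT, B on RA]
2. ∠RBV = 26°  [△RVB]
3. ∠ABV = 154°  [linear pair at B on RA]

∠ABV = 154°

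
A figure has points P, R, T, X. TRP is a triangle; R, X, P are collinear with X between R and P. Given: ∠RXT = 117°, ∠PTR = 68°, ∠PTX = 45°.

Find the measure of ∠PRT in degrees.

1. ∠PXT = 63°  [linear pair at X on RP]
2. ∠TPX = 72°  [△TXP]
3. ∠RPT = 72°  [X on ray PR]
4. ∠PRT = 40°  [△TRP]

∠PRT = 40°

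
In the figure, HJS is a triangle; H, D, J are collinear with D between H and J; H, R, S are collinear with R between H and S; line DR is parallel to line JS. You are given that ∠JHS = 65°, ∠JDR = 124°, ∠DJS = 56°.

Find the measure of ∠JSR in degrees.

1. ∠HJS = 56°  [D on ray JH]
2. ∠HSJ = 59°  [△HJS]
3. ∠JSR = 59°  [R on ray SH]

∠JSR = 59°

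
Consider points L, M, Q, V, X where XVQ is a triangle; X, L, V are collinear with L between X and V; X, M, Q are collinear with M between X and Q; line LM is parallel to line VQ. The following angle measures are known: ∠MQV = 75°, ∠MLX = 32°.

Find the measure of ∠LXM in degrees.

1. ∠VQX = 75°  [M on ray QX]
2. ∠QVX = 32°  [LM∥VQ, corresponding at L]
3. ∠QXV = 73°  [△XVQ]
4. ∠LXM = 73°  [L on XV, M on XQ]

∠LXM = 73°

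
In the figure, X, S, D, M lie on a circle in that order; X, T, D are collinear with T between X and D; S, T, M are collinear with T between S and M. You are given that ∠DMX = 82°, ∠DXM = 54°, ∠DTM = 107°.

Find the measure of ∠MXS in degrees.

∠MXS = 83°

1. ∠MDX = 44°  [△XDM]
2. ∠MTX = 73°  [linear pair at T on XD]
3. ∠MSX = 44°  [same arc XM]
4. ∠SMX = 53°  [△XTM]
5. ∠MXS = 83°  [△XSM]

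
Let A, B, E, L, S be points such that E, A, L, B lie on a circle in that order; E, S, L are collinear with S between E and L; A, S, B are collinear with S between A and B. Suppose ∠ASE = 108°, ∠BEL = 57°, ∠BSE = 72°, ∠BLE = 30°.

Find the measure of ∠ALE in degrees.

1. ∠ASL = 72°  [linear pair at S on EL]
2. ∠BAL = 57°  [same arc LB]
3. ∠ALE = 51°  [△ASL]

∠ALE = 51°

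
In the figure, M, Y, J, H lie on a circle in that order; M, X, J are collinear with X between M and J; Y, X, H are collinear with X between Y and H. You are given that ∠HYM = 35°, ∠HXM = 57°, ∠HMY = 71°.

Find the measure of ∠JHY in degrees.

1. ∠HJM = 35°  [same arc MH]
2. ∠HXJ = 123°  [linear pair at X on MJ]
3. ∠JHY = 22°  [△JXH]

∠JHY = 22°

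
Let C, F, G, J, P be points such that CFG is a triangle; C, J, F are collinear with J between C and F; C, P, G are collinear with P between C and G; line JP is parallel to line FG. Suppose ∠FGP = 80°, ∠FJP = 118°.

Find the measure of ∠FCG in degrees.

∠FCG = 38°

1. ∠CGF = 80°  [P on ray GC]
2. ∠CJP = 62°  [linear pair at J on CF]
3. ∠CPJ = 80°  [JP∥FG, corresponding at P]
4. ∠JCP = 38°  [△CJP]
5. ∠FCG = 38°  [J on CF, P on CG]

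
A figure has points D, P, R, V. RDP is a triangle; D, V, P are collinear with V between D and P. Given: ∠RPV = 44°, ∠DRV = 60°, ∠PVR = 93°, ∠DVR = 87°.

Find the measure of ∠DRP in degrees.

1. ∠DPR = 44°  [V on ray PD]
2. ∠RDV = 33°  [△RDV]
3. ∠PDR = 33°  [V on ray DP]
4. ∠DRP = 103°  [△RDP]

∠DRP = 103°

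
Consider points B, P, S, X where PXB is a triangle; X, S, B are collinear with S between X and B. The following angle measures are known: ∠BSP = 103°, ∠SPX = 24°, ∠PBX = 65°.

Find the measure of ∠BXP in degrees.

∠BXP = 79°

1. ∠PSX = 77°  [linear pair at S on XB]
2. ∠PXS = 79°  [△PXS]
3. ∠BXP = 79°  [S on ray XB]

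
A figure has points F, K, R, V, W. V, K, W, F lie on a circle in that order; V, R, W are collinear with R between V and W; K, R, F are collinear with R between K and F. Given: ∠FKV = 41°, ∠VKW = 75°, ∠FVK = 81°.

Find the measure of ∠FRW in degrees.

∠FRW = 92°

1. ∠FWV = 41°  [same arc VF]
2. ∠KFV = 58°  [△VKF]
3. ∠VFW = 105°  [cyclic VKWF, opposite ∠K+∠F]
4. ∠FVW = 34°  [△VWF]
5. ∠FRV = 88°  [△VRF]
6. ∠FRW = 92°  [linear pair at R on VW]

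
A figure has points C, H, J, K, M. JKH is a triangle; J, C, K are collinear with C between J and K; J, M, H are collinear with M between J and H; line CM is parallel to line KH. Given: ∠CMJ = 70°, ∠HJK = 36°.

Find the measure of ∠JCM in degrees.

∠JCM = 74°

1. ∠JHK = 70°  [CM∥KH, corresponding at M]
2. ∠HKJ = 74°  [△JKH]
3. ∠JCM = 74°  [CM∥KH, corresponding at C]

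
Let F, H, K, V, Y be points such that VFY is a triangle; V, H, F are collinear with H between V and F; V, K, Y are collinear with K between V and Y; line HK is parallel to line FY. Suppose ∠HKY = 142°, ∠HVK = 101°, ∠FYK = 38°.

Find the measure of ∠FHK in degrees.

∠FHK = 139°

1. ∠HKV = 38°  [linear pair at K on VY]
2. ∠KHV = 41°  [△VHK]
3. ∠FHK = 139°  [linear pair at H on VF]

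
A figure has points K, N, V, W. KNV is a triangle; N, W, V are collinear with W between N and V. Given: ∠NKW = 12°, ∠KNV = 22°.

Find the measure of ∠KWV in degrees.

∠KWV = 34°

1. ∠KNW = 22°  [W on ray NV]
2. ∠KWN = 146°  [△KNW]
3. ∠KWV = 34°  [linear pair at W on NV]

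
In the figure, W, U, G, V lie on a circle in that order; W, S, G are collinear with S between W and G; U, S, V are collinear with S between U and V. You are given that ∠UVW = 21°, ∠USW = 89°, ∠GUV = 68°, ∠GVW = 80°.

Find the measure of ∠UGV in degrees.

∠UGV = 53°

1. ∠GSV = 89°  [vertical angles at S]
2. ∠GWV = 68°  [same arc GV]
3. ∠VGW = 32°  [△WGV]
4. ∠GVU = 59°  [△GSV]
5. ∠UGV = 53°  [△UGV]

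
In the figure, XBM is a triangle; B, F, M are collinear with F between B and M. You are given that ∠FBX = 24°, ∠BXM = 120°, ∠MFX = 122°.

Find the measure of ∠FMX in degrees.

1. ∠MBX = 24°  [F on ray BM]
2. ∠BMX = 36°  [△XBM]
3. ∠FMX = 36°  [F on ray MB]

∠FMX = 36°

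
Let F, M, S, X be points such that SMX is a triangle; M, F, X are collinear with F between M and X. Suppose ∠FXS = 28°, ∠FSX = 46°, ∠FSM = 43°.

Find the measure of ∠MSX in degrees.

1. ∠SFX = 106°  [△SFX]
2. ∠MXS = 28°  [F on ray XM]
3. ∠MFS = 74°  [linear pair at F on MX]
4. ∠FMS = 63°  [△SMF]
5. ∠SMX = 63°  [F on ray MX]
6. ∠MSX = 89°  [△SMX]

∠MSX = 89°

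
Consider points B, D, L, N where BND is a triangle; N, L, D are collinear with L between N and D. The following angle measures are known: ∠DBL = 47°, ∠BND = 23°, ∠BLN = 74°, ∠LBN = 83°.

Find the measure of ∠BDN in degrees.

1. ∠BLD = 106°  [linear pair at L on ND]
2. ∠BDL = 27°  [△BLD]
3. ∠BDN = 27°  [L on ray DN]

∠BDN = 27°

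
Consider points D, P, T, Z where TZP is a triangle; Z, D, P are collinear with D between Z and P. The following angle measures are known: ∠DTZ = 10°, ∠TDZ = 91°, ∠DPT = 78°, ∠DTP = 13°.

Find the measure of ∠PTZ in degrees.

1. ∠DZT = 79°  [△TZD]
2. ∠TPZ = 78°  [D on ray PZ]
3. ∠PZT = 79°  [D on ray ZP]
4. ∠PTZ = 23°  [△TZP]

∠PTZ = 23°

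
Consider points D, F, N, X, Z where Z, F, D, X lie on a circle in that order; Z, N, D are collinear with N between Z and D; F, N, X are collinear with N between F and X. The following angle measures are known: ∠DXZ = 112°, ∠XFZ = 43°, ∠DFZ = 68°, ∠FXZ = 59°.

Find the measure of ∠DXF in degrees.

1. ∠XDZ = 43°  [same arc ZX]
2. ∠FZX = 78°  [△ZFX]
3. ∠DZX = 25°  [△ZDX]
4. ∠FDX = 102°  [cyclic ZFDX, opposite ∠Z+∠D]
5. ∠DFX = 25°  [same arc DX]
6. ∠DXF = 53°  [△FDX]

∠DXF = 53°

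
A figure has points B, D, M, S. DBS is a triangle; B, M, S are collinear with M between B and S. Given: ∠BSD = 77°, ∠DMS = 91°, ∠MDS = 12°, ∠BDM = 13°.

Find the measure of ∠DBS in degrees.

1. ∠BMD = 89°  [linear pair at M on BS]
2. ∠DBM = 78°  [△DBM]
3. ∠DBS = 78°  [M on ray BS]

∠DBS = 78°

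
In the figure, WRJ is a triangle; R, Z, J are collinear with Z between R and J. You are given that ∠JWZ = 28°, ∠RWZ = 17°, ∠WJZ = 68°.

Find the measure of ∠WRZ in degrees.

1. ∠JZW = 84°  [△WZJ]
2. ∠RZW = 96°  [linear pair at Z on RJ]
3. ∠WRZ = 67°  [△WRZ]

∠WRZ = 67°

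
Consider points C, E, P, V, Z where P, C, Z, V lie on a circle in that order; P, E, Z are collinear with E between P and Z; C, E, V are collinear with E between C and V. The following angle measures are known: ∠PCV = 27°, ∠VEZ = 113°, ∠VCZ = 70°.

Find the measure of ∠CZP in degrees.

1. ∠CEP = 113°  [vertical angles at E]
2. ∠CEZ = 67°  [linear pair at E on PZ]
3. ∠CZP = 43°  [△CEZ]

∠CZP = 43°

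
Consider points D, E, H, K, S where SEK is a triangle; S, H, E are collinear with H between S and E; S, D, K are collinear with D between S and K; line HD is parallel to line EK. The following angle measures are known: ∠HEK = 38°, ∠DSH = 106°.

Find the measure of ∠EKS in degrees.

∠EKS = 36°

1. ∠KES = 38°  [H on ray ES]
2. ∠ESK = 106°  [H on SE, D on SK]
3. ∠EKS = 36°  [△SEK]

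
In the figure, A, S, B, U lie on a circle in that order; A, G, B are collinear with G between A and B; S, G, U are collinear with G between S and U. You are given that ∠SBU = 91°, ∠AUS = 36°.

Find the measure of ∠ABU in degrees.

1. ∠SAU = 89°  [cyclic ASBU, opposite ∠A+∠B]
2. ∠ASU = 55°  [△ASU]
3. ∠ABU = 55°  [same arc AU]

∠ABU = 55°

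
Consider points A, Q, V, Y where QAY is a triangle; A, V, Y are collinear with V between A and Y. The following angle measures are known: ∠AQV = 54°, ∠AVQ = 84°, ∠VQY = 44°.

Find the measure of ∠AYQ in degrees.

1. ∠QVY = 96°  [linear pair at V on AY]
2. ∠QYV = 40°  [△QVY]
3. ∠AYQ = 40°  [V on ray YA]

∠AYQ = 40°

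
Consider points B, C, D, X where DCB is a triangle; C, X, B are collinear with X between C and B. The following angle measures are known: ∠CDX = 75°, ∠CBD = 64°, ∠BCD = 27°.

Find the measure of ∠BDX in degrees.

∠BDX = 14°

1. ∠DBX = 64°  [X on ray BC]
2. ∠DCX = 27°  [X on ray CB]
3. ∠CXD = 78°  [△DCX]
4. ∠BXD = 102°  [linear pair at X on CB]
5. ∠BDX = 14°  [△DXB]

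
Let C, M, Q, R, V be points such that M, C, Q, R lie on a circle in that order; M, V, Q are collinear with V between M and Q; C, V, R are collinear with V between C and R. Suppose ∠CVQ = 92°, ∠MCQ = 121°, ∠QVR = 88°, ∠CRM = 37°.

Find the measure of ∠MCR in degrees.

1. ∠MVR = 92°  [vertical angles at V]
2. ∠MRQ = 59°  [cyclic MCQR, opposite ∠C+∠R]
3. ∠QMR = 51°  [△MVR]
4. ∠MQR = 70°  [△MQR]
5. ∠MCR = 70°  [same arc MR]

∠MCR = 70°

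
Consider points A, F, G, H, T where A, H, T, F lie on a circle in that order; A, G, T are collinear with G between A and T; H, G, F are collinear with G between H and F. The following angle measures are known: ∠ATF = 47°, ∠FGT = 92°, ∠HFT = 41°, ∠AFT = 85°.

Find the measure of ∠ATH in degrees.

∠ATH = 44°

1. ∠HAT = 41°  [same arc HT]
2. ∠AHT = 95°  [cyclic AHTF, opposite ∠H+∠F]
3. ∠ATH = 44°  [△AHT]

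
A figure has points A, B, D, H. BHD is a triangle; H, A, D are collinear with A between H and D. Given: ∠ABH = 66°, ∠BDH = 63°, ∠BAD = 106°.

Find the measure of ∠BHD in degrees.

∠BHD = 40°

1. ∠BAH = 74°  [linear pair at A on HD]
2. ∠AHB = 40°  [△BHA]
3. ∠BHD = 40°  [A on ray HD]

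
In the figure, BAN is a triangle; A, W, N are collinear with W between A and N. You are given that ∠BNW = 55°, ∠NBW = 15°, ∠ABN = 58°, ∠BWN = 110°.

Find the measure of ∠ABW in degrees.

1. ∠ANB = 55°  [W on ray NA]
2. ∠BAN = 67°  [△BAN]
3. ∠AWB = 70°  [linear pair at W on AN]
4. ∠BAW = 67°  [W on ray AN]
5. ∠ABW = 43°  [△BAW]

∠ABW = 43°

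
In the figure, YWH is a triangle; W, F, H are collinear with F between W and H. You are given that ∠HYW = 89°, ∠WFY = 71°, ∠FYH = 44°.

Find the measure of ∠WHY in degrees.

1. ∠HFY = 109°  [linear pair at F on WH]
2. ∠FHY = 27°  [△YFH]
3. ∠WHY = 27°  [F on ray HW]

∠WHY = 27°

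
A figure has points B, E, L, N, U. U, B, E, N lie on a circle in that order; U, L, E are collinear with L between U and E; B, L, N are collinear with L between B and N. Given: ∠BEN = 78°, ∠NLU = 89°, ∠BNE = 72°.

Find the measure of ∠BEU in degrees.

1. ∠EBN = 30°  [△BEN]
2. ∠BLE = 89°  [vertical angles at L]
3. ∠BEU = 61°  [△BLE]

∠BEU = 61°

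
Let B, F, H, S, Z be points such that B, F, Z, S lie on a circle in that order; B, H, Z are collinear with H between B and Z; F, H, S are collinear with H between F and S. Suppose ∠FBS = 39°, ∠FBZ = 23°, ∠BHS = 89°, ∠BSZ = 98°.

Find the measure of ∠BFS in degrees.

∠BFS = 66°

1. ∠FSZ = 23°  [same arc FZ]
2. ∠SHZ = 91°  [linear pair at H on BZ]
3. ∠BZS = 66°  [△ZHS]
4. ∠BFS = 66°  [same arc BS]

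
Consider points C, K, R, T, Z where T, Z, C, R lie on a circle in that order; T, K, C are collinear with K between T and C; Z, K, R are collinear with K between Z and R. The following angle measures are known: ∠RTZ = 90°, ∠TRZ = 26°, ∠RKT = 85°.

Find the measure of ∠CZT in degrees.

1. ∠RZT = 64°  [△TZR]
2. ∠CTR = 69°  [△TKR]
3. ∠RCT = 64°  [same arc TR]
4. ∠CRT = 47°  [△TCR]
5. ∠CZT = 133°  [cyclic TZCR, opposite ∠Z+∠R]

∠CZT = 133°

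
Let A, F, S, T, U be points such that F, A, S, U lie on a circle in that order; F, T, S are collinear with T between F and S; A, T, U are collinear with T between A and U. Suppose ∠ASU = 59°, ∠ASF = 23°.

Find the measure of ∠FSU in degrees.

1. ∠AFU = 121°  [cyclic FASU, opposite ∠F+∠S]
2. ∠AUF = 23°  [same arc FA]
3. ∠FAU = 36°  [△FAU]
4. ∠FSU = 36°  [same arc FU]

∠FSU = 36°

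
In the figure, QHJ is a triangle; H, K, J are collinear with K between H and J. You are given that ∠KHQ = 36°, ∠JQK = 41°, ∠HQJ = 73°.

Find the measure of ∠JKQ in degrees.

1. ∠JHQ = 36°  [K on ray HJ]
2. ∠HJQ = 71°  [△QHJ]
3. ∠KJQ = 71°  [K on ray JH]
4. ∠JKQ = 68°  [△QKJ]

∠JKQ = 68°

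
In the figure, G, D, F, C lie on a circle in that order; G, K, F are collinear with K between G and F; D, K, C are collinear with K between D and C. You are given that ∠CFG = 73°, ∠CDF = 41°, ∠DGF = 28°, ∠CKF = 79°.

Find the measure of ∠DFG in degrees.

∠DFG = 38°

1. ∠CGF = 41°  [same arc FC]
2. ∠CKG = 101°  [linear pair at K on GF]
3. ∠DCG = 38°  [△GKC]
4. ∠DFG = 38°  [same arc GD]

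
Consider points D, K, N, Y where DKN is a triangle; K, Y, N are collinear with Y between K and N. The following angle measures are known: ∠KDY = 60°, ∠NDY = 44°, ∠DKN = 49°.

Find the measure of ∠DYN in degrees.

1. ∠DKY = 49°  [Y on ray KN]
2. ∠DYK = 71°  [△DKY]
3. ∠DYN = 109°  [linear pair at Y on KN]

∠DYN = 109°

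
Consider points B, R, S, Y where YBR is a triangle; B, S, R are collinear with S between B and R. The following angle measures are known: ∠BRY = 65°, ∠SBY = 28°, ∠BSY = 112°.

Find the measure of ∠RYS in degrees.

1. ∠SRY = 65°  [S on ray RB]
2. ∠RSY = 68°  [linear pair at S on BR]
3. ∠RYS = 47°  [△YSR]

∠RYS = 47°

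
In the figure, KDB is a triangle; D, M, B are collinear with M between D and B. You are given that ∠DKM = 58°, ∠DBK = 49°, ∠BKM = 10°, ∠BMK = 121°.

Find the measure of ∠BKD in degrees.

∠BKD = 68°

1. ∠DMK = 59°  [linear pair at M on DB]
2. ∠KDM = 63°  [△KDM]
3. ∠BDK = 63°  [M on ray DB]
4. ∠BKD = 68°  [△KDB]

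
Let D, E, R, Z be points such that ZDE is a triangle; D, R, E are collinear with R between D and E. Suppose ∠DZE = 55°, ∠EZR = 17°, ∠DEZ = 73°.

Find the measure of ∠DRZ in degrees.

∠DRZ = 90°

1. ∠REZ = 73°  [R on ray ED]
2. ∠ERZ = 90°  [△ZRE]
3. ∠DRZ = 90°  [linear pair at R on DE]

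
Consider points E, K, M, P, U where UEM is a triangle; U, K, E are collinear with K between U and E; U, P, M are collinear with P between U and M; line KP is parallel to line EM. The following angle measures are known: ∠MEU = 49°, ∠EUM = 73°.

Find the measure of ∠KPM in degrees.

1. ∠EMU = 58°  [△UEM]
2. ∠KPU = 58°  [KP∥EM, corresponding at P]
3. ∠KPM = 122°  [linear pair at P on UM]

∠KPM = 122°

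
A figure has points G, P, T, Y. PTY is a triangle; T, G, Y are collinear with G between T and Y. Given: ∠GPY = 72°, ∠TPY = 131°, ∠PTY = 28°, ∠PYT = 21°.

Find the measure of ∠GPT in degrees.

∠GPT = 59°

1. ∠GTP = 28°  [G on ray TY]
2. ∠GYP = 21°  [G on ray YT]
3. ∠PGY = 87°  [△PGY]
4. ∠PGT = 93°  [linear pair at G on TY]
5. ∠GPT = 59°  [△PTG]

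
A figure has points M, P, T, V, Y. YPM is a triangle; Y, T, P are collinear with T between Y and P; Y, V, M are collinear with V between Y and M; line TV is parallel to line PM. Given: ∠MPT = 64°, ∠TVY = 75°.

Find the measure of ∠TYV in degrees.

1. ∠MPY = 64°  [T on ray PY]
2. ∠PMY = 75°  [TV∥PM, corresponding at V]
3. ∠MYP = 41°  [△YPM]
4. ∠TYV = 41°  [T on YP, V on YM]

∠TYV = 41°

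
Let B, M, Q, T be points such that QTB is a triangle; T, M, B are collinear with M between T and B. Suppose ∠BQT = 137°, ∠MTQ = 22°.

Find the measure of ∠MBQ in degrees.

1. ∠BTQ = 22°  [M on ray TB]
2. ∠QBT = 21°  [△QTB]
3. ∠MBQ = 21°  [M on ray BT]

∠MBQ = 21°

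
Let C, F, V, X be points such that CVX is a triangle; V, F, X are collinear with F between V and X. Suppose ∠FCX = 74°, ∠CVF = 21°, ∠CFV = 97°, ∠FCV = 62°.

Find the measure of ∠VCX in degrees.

1. ∠CVX = 21°  [F on ray VX]
2. ∠CFX = 83°  [linear pair at F on VX]
3. ∠CXF = 23°  [△CFX]
4. ∠CXV = 23°  [F on ray XV]
5. ∠VCX = 136°  [△CVX]

∠VCX = 136°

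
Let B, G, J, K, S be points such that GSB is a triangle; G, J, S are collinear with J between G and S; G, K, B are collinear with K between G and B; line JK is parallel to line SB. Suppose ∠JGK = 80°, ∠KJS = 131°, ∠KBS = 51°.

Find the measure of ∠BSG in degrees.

∠BSG = 49°

1. ∠BGS = 80°  [J on GS, K on GB]
2. ∠GBS = 51°  [K on ray BG]
3. ∠BSG = 49°  [△GSB]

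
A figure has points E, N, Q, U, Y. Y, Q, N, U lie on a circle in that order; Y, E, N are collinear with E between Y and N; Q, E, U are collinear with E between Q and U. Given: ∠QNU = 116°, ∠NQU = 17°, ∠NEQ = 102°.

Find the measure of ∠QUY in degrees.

1. ∠NYU = 17°  [same arc NU]
2. ∠UEY = 102°  [vertical angles at E]
3. ∠QUY = 61°  [△YEU]

∠QUY = 61°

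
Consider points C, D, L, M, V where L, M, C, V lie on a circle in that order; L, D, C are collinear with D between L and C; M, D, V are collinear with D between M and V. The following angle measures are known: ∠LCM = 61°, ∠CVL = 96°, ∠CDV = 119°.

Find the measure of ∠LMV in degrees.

1. ∠CML = 84°  [cyclic LMCV, opposite ∠M+∠V]
2. ∠LDM = 119°  [vertical angles at D]
3. ∠CLM = 35°  [△LMC]
4. ∠LMV = 26°  [△LDM]

∠LMV = 26°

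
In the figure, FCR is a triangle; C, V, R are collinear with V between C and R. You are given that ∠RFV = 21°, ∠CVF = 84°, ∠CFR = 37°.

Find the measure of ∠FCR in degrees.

∠FCR = 80°

1. ∠FVR = 96°  [linear pair at V on CR]
2. ∠FRV = 63°  [△FVR]
3. ∠CRF = 63°  [V on ray RC]
4. ∠FCR = 80°  [△FCR]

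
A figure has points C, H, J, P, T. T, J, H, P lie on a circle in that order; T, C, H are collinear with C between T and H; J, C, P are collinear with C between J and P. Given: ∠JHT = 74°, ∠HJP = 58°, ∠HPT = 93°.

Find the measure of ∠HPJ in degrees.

∠HPJ = 19°

1. ∠HJT = 87°  [cyclic TJHP, opposite ∠J+∠P]
2. ∠HTJ = 19°  [△TJH]
3. ∠HPJ = 19°  [same arc JH]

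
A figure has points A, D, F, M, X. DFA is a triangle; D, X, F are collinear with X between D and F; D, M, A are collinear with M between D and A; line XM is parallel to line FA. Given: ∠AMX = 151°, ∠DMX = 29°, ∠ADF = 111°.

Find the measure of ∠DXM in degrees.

∠DXM = 40°

1. ∠DAF = 29°  [XM∥FA, corresponding at M]
2. ∠AFD = 40°  [△DFA]
3. ∠DXM = 40°  [XM∥FA, corresponding at X]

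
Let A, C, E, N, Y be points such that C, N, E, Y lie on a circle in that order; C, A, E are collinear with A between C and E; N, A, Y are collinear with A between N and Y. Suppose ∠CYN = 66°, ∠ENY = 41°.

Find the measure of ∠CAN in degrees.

∠CAN = 107°

1. ∠CEN = 66°  [same arc CN]
2. ∠EAN = 73°  [△NAE]
3. ∠CAN = 107°  [linear pair at A on CE]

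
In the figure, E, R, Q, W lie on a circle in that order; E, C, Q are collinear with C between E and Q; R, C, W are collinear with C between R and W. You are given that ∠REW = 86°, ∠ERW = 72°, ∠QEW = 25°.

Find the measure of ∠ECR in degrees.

∠ECR = 47°

1. ∠RQW = 94°  [cyclic ERQW, opposite ∠E+∠Q]
2. ∠EQW = 72°  [same arc EW]
3. ∠QRW = 25°  [same arc QW]
4. ∠QWR = 61°  [△RQW]
5. ∠QCW = 47°  [△QCW]
6. ∠ECR = 47°  [vertical angles at C]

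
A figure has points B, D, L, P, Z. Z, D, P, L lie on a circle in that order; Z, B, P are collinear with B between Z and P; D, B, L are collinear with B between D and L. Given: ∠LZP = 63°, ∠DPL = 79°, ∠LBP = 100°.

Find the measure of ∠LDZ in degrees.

∠LDZ = 42°

1. ∠LDP = 63°  [same arc PL]
2. ∠DLP = 38°  [△DPL]
3. ∠DBZ = 100°  [vertical angles at B]
4. ∠DZP = 38°  [same arc DP]
5. ∠LDZ = 42°  [△ZBD]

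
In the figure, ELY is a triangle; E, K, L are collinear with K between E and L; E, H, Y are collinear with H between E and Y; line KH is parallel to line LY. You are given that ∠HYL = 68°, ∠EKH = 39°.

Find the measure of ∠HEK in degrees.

∠HEK = 73°

1. ∠EYL = 68°  [H on ray YE]
2. ∠ELY = 39°  [KH∥LY, corresponding at K]
3. ∠LEY = 73°  [△ELY]
4. ∠HEK = 73°  [K on EL, H on EY]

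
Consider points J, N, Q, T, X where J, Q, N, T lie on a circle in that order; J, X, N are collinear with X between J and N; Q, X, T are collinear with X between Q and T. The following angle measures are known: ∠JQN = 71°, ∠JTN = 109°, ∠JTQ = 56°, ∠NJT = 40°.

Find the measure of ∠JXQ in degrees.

∠JXQ = 96°

1. ∠JNT = 31°  [△JNT]
2. ∠JNQ = 56°  [same arc JQ]
3. ∠JQT = 31°  [same arc JT]
4. ∠NJQ = 53°  [△JQN]
5. ∠JXQ = 96°  [△JXQ]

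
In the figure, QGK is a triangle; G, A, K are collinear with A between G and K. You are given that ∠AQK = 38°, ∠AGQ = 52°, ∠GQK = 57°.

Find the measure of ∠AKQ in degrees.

∠AKQ = 71°

1. ∠KGQ = 52°  [A on ray GK]
2. ∠GKQ = 71°  [△QGK]
3. ∠AKQ = 71°  [A on ray KG]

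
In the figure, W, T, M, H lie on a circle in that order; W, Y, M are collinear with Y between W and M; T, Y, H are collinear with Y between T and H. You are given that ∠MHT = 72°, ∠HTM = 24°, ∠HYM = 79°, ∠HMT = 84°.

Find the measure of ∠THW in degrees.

1. ∠HWM = 24°  [same arc MH]
2. ∠HYW = 101°  [linear pair at Y on WM]
3. ∠THW = 55°  [△WYH]

∠THW = 55°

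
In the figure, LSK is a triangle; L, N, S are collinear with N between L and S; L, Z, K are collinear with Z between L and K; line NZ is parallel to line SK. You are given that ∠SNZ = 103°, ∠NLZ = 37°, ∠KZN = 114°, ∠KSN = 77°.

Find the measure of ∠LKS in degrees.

1. ∠LNZ = 77°  [linear pair at N on LS]
2. ∠LZN = 66°  [△LNZ]
3. ∠LKS = 66°  [NZ∥SK, corresponding at Z]

∠LKS = 66°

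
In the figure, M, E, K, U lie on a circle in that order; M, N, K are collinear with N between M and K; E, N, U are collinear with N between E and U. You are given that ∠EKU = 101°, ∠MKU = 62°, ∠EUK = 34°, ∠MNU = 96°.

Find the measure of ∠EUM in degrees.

1. ∠EMU = 79°  [cyclic MEKU, opposite ∠M+∠K]
2. ∠MEU = 62°  [same arc MU]
3. ∠EUM = 39°  [△MEU]

∠EUM = 39°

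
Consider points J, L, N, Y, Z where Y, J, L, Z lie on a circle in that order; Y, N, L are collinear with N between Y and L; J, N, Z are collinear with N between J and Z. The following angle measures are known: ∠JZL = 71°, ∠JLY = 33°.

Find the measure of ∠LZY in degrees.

∠LZY = 104°

1. ∠JYL = 71°  [same arc JL]
2. ∠LJY = 76°  [△YJL]
3. ∠LZY = 104°  [cyclic YJLZ, opposite ∠J+∠Z]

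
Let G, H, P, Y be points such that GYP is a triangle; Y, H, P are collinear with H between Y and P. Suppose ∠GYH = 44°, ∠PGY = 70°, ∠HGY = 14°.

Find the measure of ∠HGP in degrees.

∠HGP = 56°

1. ∠GHY = 122°  [△GYH]
2. ∠GYP = 44°  [H on ray YP]
3. ∠GPY = 66°  [△GYP]
4. ∠GHP = 58°  [linear pair at H on YP]
5. ∠GPH = 66°  [H on ray PY]
6. ∠HGP = 56°  [△GHP]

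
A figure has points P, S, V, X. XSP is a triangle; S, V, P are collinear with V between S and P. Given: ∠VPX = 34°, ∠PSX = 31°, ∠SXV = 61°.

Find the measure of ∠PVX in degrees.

1. ∠VSX = 31°  [V on ray SP]
2. ∠SVX = 88°  [△XSV]
3. ∠PVX = 92°  [linear pair at V on SP]

∠PVX = 92°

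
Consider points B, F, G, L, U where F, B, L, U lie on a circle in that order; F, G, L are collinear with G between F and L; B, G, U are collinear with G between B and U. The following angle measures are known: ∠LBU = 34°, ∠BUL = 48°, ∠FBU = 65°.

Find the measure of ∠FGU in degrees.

∠FGU = 113°

1. ∠FLU = 65°  [same arc FU]
2. ∠LGU = 67°  [△LGU]
3. ∠FGU = 113°  [linear pair at G on FL]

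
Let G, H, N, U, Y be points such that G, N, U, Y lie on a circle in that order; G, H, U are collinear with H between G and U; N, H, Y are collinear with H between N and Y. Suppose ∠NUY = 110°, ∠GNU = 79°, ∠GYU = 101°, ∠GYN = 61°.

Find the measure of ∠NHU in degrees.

1. ∠NGY = 70°  [cyclic GNUY, opposite ∠G+∠U]
2. ∠GUN = 61°  [same arc GN]
3. ∠GNY = 49°  [△GNY]
4. ∠NGU = 40°  [△GNU]
5. ∠GHN = 91°  [△GHN]
6. ∠NHU = 89°  [linear pair at H on GU]

∠NHU = 89°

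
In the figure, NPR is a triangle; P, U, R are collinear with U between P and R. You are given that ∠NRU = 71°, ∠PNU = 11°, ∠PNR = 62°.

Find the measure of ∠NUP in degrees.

1. ∠NRP = 71°  [U on ray RP]
2. ∠NPR = 47°  [△NPR]
3. ∠NPU = 47°  [U on ray PR]
4. ∠NUP = 122°  [△NPU]

∠NUP = 122°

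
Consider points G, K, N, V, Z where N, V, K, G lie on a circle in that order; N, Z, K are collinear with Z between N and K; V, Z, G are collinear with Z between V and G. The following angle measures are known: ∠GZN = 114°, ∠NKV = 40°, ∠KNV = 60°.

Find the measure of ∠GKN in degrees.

∠GKN = 54°

1. ∠GZK = 66°  [linear pair at Z on NK]
2. ∠KGV = 60°  [same arc VK]
3. ∠GKN = 54°  [△KZG]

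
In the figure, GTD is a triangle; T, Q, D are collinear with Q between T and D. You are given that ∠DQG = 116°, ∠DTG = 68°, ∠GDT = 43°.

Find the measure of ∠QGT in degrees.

∠QGT = 48°

1. ∠GQT = 64°  [linear pair at Q on TD]
2. ∠GTQ = 68°  [Q on ray TD]
3. ∠QGT = 48°  [△GTQ]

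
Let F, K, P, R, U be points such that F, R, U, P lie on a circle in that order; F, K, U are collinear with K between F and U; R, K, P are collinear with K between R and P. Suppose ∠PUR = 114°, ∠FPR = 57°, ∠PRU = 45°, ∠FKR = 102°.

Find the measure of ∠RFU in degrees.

1. ∠PFR = 66°  [cyclic FRUP, opposite ∠F+∠U]
2. ∠FRP = 57°  [△FRP]
3. ∠RFU = 21°  [△FKR]

∠RFU = 21°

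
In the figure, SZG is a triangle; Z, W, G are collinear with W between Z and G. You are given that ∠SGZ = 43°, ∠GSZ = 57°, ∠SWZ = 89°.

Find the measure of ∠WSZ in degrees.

1. ∠GZS = 80°  [△SZG]
2. ∠SZW = 80°  [W on ray ZG]
3. ∠WSZ = 11°  [△SZW]

∠WSZ = 11°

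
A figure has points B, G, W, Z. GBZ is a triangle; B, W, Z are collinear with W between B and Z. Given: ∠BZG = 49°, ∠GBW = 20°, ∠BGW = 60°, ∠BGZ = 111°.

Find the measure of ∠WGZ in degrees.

∠WGZ = 51°

1. ∠GZW = 49°  [W on ray ZB]
2. ∠BWG = 100°  [△GBW]
3. ∠GWZ = 80°  [linear pair at W on BZ]
4. ∠WGZ = 51°  [△GWZ]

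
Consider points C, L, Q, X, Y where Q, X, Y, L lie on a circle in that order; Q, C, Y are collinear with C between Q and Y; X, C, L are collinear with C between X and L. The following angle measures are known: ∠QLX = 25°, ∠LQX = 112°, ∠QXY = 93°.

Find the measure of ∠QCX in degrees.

1. ∠QYX = 25°  [same arc QX]
2. ∠LXQ = 43°  [△QXL]
3. ∠XQY = 62°  [△QXY]
4. ∠QCX = 75°  [△QCX]

∠QCX = 75°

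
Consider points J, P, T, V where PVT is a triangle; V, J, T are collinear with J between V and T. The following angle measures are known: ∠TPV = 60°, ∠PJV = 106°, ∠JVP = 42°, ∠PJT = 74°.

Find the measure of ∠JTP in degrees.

1. ∠PVT = 42°  [J on ray VT]
2. ∠PTV = 78°  [△PVT]
3. ∠JTP = 78°  [J on ray TV]

∠JTP = 78°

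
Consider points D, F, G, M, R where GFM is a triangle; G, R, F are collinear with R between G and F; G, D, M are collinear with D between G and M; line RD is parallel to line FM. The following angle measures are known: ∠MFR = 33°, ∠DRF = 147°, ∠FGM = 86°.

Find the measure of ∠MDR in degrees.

∠MDR = 119°

1. ∠DRG = 33°  [linear pair at R on GF]
2. ∠DGR = 86°  [R on GF, D on GM]
3. ∠GDR = 61°  [△GRD]
4. ∠MDR = 119°  [linear pair at D on GM]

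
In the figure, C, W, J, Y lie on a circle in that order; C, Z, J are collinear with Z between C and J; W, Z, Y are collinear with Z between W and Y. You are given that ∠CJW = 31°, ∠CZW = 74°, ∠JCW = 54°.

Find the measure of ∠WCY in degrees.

1. ∠CYW = 31°  [same arc CW]
2. ∠CWY = 52°  [△CZW]
3. ∠WCY = 97°  [△CWY]

∠WCY = 97°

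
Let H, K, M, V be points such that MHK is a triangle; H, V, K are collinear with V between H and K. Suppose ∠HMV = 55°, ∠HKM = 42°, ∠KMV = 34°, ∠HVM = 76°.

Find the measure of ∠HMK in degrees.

∠HMK = 89°

1. ∠MHV = 49°  [△MHV]
2. ∠KHM = 49°  [V on ray HK]
3. ∠HMK = 89°  [△MHK]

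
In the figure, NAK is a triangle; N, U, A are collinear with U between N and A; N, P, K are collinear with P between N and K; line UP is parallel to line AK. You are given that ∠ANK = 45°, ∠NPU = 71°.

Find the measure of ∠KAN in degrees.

1. ∠PNU = 45°  [U on NA, P on NK]
2. ∠NUP = 64°  [△NUP]
3. ∠KAN = 64°  [UP∥AK, corresponding at U]

∠KAN = 64°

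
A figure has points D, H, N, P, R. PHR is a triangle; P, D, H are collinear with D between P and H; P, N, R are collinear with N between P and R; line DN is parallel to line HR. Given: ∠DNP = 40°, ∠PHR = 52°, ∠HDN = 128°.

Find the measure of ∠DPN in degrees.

1. ∠HRP = 40°  [DN∥HR, corresponding at N]
2. ∠HPR = 88°  [△PHR]
3. ∠DPN = 88°  [D on PH, N on PR]

∠DPN = 88°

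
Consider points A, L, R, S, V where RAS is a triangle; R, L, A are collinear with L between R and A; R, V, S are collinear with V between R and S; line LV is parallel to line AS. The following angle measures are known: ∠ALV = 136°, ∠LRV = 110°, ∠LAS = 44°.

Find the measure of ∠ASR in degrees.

∠ASR = 26°

1. ∠RLV = 44°  [linear pair at L on RA]
2. ∠LVR = 26°  [△RLV]
3. ∠ASR = 26°  [LV∥AS, corresponding at V]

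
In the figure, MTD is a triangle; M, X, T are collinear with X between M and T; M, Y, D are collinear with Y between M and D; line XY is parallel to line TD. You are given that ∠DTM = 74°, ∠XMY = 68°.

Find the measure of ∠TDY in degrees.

1. ∠MXY = 74°  [XY∥TD, corresponding at X]
2. ∠MYX = 38°  [△MXY]
3. ∠DYX = 142°  [linear pair at Y on MD]
4. ∠TDY = 38°  [XY∥TD, co-interior at D–Y]

∠TDY = 38°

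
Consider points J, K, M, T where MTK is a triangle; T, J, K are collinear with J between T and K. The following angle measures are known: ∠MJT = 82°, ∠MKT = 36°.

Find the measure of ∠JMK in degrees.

∠JMK = 46°

1. ∠KJM = 98°  [linear pair at J on TK]
2. ∠JKM = 36°  [J on ray KT]
3. ∠JMK = 46°  [△MJK]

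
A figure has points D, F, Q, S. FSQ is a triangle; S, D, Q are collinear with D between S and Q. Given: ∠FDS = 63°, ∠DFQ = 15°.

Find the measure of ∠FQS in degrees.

∠FQS = 48°

1. ∠FDQ = 117°  [linear pair at D on SQ]
2. ∠DQF = 48°  [△FDQ]
3. ∠FQS = 48°  [D on ray QS]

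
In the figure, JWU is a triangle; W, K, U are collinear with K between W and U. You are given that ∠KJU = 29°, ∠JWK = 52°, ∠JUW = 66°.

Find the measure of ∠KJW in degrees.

∠KJW = 33°

1. ∠JUK = 66°  [K on ray UW]
2. ∠JKU = 85°  [△JKU]
3. ∠JKW = 95°  [linear pair at K on WU]
4. ∠KJW = 33°  [△JWK]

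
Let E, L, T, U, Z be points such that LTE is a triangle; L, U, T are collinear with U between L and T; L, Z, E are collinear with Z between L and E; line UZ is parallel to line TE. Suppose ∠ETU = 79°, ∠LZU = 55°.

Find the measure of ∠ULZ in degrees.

1. ∠ETL = 79°  [U on ray TL]
2. ∠LET = 55°  [UZ∥TE, corresponding at Z]
3. ∠ELT = 46°  [△LTE]
4. ∠ULZ = 46°  [U on LT, Z on LE]

∠ULZ = 46°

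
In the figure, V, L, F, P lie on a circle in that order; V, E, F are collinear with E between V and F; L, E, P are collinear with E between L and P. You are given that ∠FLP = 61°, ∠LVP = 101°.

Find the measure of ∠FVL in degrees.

1. ∠LFP = 79°  [cyclic VLFP, opposite ∠V+∠F]
2. ∠FPL = 40°  [△LFP]
3. ∠FVL = 40°  [same arc LF]

∠FVL = 40°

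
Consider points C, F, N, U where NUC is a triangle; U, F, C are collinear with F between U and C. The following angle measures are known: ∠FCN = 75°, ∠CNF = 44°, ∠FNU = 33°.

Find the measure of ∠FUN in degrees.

1. ∠CFN = 61°  [△NFC]
2. ∠NFU = 119°  [linear pair at F on UC]
3. ∠FUN = 28°  [△NUF]

∠FUN = 28°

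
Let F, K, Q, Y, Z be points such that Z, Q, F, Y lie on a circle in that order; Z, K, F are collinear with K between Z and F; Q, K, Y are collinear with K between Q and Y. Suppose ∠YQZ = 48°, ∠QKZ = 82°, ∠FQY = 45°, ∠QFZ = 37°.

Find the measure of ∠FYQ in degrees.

1. ∠YFZ = 48°  [same arc ZY]
2. ∠FKY = 82°  [vertical angles at K]
3. ∠FYQ = 50°  [△FKY]

∠FYQ = 50°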